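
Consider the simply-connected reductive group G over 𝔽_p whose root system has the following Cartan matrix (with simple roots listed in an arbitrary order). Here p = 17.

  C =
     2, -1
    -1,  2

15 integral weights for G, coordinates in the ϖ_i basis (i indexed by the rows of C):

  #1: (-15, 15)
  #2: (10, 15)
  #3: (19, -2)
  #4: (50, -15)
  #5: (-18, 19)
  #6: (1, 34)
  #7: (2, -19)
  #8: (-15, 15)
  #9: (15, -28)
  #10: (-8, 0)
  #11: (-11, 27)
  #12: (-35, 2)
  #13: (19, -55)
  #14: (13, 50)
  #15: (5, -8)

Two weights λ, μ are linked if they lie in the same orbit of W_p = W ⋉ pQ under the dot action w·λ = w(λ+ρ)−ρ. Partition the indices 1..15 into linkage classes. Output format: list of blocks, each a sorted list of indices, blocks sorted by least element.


C ↔ A_2 under row/col permutation; |W(A_2)| = 6.

W_17-reps of the 15 weights in Ā_17 (same 2-coord order as C):

  λ_1 → (14, 2);  λ_2 → (1, 6);  λ_3 → (14, 2);  λ_4 → (14, 0);  λ_5 → (14, 0);  λ_6 → (14, 2);  λ_7 → (14, 2);  λ_8 → (14, 2);  λ_9 → (1, 6);  λ_10 → (1, 6);  λ_11 → (1, 6);  λ_12 → (14, 0);  λ_13 → (14, 0);  λ_14 → (14, 0);  λ_15 → (1, 6)

Grouping the 15 weights by Ā_17-representative: 3 linkage classes.

[[1, 3, 6, 7, 8], [2, 9, 10, 11, 15], [4, 5, 12, 13, 14]]


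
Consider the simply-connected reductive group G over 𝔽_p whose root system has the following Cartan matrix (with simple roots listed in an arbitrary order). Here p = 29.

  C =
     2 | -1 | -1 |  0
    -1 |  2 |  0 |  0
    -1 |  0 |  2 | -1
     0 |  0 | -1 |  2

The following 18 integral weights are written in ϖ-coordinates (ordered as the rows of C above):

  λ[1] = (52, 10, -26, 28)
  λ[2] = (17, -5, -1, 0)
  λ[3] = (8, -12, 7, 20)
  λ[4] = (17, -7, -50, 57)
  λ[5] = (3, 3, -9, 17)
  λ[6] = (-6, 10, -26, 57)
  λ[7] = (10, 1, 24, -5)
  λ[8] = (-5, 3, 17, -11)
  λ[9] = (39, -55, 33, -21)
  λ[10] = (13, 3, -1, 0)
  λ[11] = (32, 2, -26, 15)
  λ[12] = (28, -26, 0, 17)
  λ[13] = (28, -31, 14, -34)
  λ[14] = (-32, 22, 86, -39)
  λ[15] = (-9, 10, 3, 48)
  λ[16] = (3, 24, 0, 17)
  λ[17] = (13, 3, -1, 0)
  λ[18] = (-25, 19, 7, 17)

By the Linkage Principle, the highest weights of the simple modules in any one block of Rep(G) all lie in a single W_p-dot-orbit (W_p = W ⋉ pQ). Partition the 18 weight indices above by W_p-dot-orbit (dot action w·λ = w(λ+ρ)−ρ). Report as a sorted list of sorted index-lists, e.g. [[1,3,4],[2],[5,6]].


C ↔ A_4 under row/col permutation; |W(A_4)| = 120.

Each λ_j+ρ reduced to Ā_29; 4-tuples below use C's row order:

  1: (4, 6, 0, 1);  2: (14, 4, 0, 1);  3: (2, 0, 6, 12);  4: (2, 0, 6, 12);  5: (4, 0, 4, 10);  6: (4, 6, 0, 1);  7: (4, 4, 16, 2);  8: (4, 0, 4, 10);  9: (5, 11, 9, 0);  10: (14, 4, 0, 1);  11: (4, 4, 16, 2);  12: (4, 6, 0, 1);  13: (14, 4, 0, 1);  14: (2, 0, 6, 12);  15: (4, 4, 16, 2);  16: (4, 6, 0, 1);  17: (14, 4, 0, 1);  18: (4, 4, 16, 2)

Grouping the 18 weights by Ā_29-representative: 6 linkage classes.

[[1, 6, 12, 16], [2, 10, 13, 17], [3, 4, 14], [5, 8], [7, 11, 15, 18], [9]]


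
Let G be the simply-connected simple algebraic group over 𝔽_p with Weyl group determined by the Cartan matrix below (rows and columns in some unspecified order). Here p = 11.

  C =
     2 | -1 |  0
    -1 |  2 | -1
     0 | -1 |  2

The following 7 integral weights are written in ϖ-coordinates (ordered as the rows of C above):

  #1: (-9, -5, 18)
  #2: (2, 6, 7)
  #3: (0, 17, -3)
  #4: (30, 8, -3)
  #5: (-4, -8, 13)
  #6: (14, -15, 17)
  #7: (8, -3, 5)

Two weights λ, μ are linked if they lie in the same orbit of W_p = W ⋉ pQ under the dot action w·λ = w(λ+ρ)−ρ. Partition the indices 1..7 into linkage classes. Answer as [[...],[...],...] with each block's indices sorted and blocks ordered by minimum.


Cartan matrix: type A_3 (|W|=24); un-permuting the 3 rows.

W_11-reps of the 7 weights in Ā_11 (same 3-coord order as C):

  1: (4, 3, 1)
  2: (4, 3, 1)
  3: (2, 3, 1)
  4: (5, 2, 2)
  5: (4, 3, 1)
  6: (4, 3, 1)
  7: (5, 2, 2)

These 7 weights hit 3 W_11-dot-orbits; sizes (4, 1, 2):

[[1, 2, 5, 6], [3], [4, 7]]


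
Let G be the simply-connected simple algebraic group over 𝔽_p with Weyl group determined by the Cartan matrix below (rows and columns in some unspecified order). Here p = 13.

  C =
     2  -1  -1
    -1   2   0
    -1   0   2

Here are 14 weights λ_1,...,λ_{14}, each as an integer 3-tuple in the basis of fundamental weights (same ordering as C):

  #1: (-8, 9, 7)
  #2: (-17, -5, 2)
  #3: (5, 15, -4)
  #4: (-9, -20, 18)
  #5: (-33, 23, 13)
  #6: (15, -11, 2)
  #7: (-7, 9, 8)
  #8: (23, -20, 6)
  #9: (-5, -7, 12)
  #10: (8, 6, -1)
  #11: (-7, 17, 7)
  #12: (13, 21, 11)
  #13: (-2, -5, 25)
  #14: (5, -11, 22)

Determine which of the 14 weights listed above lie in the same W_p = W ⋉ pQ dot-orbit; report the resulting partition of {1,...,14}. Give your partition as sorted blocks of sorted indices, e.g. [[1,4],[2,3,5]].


Dynkin diagram of C (from the 4 off-diagonal −1 entries): A_3.

λ_j+ρ reflected into Ā_13 (⟨·,θ^∨⟩≤13); 3-tuples as given:

  [1] (7, 3, 1)
  [2] (6, 4, 3)
  [3] (3, 4, 3)
  [4] (1, 5, 5)
  [5] (1, 5, 5)
  [6] (3, 4, 3)
  [7] (6, 4, 3)
  [8] (1, 5, 5)
  [9] (6, 4, 3)
  [10] (6, 4, 3)
  [11] (1, 5, 5)
  [12] (3, 1, 9)
  [13] (8, 4, 0)
  [14] (3, 4, 3)

Linkage partition of the 14 weights (6 classes, p=13):

[[1], [2, 7, 9, 10], [3, 6, 14], [4, 5, 8, 11], [12], [13]]


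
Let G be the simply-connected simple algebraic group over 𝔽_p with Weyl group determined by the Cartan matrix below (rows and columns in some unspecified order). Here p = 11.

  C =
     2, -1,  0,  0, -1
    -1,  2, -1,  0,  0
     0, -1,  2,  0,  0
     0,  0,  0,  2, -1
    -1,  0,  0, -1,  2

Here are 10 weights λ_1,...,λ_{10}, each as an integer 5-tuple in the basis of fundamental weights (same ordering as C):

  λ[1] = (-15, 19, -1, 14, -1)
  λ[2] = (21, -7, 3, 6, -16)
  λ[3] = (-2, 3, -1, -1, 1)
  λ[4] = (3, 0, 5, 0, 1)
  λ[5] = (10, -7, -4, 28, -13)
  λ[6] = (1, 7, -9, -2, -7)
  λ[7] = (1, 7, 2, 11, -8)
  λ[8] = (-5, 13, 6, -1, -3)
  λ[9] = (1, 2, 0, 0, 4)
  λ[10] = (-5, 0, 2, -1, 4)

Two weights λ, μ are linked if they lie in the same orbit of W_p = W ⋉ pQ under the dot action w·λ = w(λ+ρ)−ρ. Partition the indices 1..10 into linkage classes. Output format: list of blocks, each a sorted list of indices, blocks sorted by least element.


A_5 Cartan matrix, 5 simple roots permuted; ρ=(1,1,1,1,1).

Ā_11 reps of the 10 weights (A_5, coords as presented):

  1: (1, 3, 0, 0, 1);  2: (4, 1, 3, 2, 0);  3: (1, 3, 0, 0, 1);  4: (4, 1, 3, 2, 0);  5: (1, 3, 0, 0, 1);  6: (4, 1, 3, 2, 0);  7: (4, 1, 3, 2, 0);  8: (4, 1, 3, 2, 0);  9: (2, 3, 0, 0, 5);  10: (1, 3, 0, 0, 1)

Partition of {1..10} into 3 W_11-dot-orbits:

[[1, 3, 5, 10], [2, 4, 6, 7, 8], [9]]


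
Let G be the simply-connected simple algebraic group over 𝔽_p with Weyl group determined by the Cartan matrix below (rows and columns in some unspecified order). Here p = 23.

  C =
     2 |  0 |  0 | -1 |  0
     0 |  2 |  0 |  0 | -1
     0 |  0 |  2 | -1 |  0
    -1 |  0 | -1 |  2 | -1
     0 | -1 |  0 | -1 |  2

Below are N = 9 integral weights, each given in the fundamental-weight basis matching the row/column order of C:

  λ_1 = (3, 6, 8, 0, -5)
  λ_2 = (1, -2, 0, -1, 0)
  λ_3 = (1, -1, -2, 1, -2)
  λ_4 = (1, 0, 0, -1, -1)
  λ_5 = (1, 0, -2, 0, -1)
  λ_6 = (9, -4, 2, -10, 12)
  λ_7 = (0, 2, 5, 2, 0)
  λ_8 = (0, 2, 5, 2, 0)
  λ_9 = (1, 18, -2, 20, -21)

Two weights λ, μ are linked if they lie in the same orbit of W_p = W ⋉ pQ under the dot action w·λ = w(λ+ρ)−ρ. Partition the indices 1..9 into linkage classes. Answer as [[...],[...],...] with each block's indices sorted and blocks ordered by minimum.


Dynkin diagram of C (from the 8 off-diagonal −1 entries): D_5.

Ā_23 reps of the 9 weights (D_5, coords as presented):

  λ_1 → (1, 3, 6, 3, 1) · λ_2 → (2, 1, 1, 0, 0) · λ_3 → (2, 1, 1, 0, 0) · λ_4 → (2, 1, 1, 0, 0) · λ_5 → (2, 1, 1, 0, 0) · λ_6 → (1, 3, 6, 3, 1) · λ_7 → (1, 3, 6, 3, 1) · λ_8 → (1, 3, 6, 3, 1) · λ_9 → (2, 1, 1, 0, 0)

The 9 indices split into 2 linkage classes (same alcove rep ⇔ same W_23-dot-orbit):

[[1, 6, 7, 8], [2, 3, 4, 5, 9]]


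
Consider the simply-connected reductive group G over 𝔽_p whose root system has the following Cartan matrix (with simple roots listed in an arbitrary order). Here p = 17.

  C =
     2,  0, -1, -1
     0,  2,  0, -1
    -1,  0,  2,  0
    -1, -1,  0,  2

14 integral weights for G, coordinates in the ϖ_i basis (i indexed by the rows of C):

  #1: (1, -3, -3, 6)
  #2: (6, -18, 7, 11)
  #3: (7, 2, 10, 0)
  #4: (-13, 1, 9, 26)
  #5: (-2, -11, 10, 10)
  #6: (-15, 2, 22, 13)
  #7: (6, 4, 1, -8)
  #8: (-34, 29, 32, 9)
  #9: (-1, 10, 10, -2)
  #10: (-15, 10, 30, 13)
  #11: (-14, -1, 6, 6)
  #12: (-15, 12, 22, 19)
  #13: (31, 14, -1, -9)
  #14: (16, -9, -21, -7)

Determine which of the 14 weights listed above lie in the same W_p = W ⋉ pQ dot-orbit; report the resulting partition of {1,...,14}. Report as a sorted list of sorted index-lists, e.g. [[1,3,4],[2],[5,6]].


Root system A_4: the 4×4 matrix C matches after relabeling.

λ_j+ρ reflected into Ā_17 (⟨·,θ^∨⟩≤17); 4-tuples as given:

  1: (0, 2, 2, 5);  2: (0, 2, 2, 5);  3: (6, 1, 5, 2);  4: (0, 2, 2, 5);  5: (1, 6, 6, 0);  6: (8, 0, 0, 6);  7: (0, 2, 2, 5);  8: (1, 6, 6, 0);  9: (1, 6, 6, 0);  10: (8, 0, 0, 6);  11: (1, 6, 6, 0);  12: (6, 1, 5, 2);  13: (0, 2, 2, 5);  14: (8, 0, 0, 6)

The 14 indices split into 4 linkage classes (same alcove rep ⇔ same W_17-dot-orbit):

[[1, 2, 4, 7, 13], [3, 12], [5, 8, 9, 11], [6, 10, 14]]


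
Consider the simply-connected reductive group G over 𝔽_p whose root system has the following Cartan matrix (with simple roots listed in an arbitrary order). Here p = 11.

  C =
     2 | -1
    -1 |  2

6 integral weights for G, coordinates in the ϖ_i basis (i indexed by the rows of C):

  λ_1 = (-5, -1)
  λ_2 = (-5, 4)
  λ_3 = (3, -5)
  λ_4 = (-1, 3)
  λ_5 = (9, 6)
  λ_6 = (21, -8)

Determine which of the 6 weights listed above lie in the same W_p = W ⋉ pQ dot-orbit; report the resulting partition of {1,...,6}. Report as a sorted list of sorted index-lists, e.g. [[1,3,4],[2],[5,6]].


C ↔ A_2 under row/col permutation; |W(A_2)| = 6.

Folding the 6 weights λ_j+ρ into Ā_11 (reps in the given 2-coord order):

  λ_1 → (0, 4)
  λ_2 → (4, 1)
  λ_3 → (0, 4)
  λ_4 → (0, 4)
  λ_5 → (4, 1)
  λ_6 → (0, 4)

Linkage partition of the 6 weights (2 classes, p=11):

[[1, 3, 4, 6], [2, 5]]


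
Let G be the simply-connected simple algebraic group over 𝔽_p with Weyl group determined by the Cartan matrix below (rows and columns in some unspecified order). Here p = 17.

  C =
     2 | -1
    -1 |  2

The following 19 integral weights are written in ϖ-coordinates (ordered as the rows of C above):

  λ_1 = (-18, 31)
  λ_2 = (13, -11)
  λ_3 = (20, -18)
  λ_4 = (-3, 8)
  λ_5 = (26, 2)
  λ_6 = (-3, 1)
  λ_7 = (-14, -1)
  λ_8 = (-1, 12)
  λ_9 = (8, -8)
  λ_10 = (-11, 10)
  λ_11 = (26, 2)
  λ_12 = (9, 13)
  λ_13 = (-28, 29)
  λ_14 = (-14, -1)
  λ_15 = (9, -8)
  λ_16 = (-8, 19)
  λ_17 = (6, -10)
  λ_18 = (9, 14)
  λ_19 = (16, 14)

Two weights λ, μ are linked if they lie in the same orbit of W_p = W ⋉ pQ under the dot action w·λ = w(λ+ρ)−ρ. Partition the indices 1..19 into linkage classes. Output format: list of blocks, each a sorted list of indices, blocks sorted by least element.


Dynkin diagram of C (from the 2 off-diagonal −1 entries): A_2.

Each λ_j+ρ reduced to Ā_17; 2-tuples below use C's row order:

  λ_1+ρ ↦ (2, 0) · λ_2+ρ ↦ (4, 10) · λ_3+ρ ↦ (0, 13) · λ_4+ρ ↦ (2, 7) · λ_5+ρ ↦ (4, 10) · λ_6+ρ ↦ (2, 0) · λ_7+ρ ↦ (0, 13) · λ_8+ρ ↦ (0, 13) · λ_9+ρ ↦ (2, 7) · λ_10+ρ ↦ (10, 1) · λ_11+ρ ↦ (4, 10) · λ_12+ρ ↦ (3, 7) · λ_13+ρ ↦ (4, 10) · λ_14+ρ ↦ (0, 13) · λ_15+ρ ↦ (3, 7) · λ_16+ρ ↦ (4, 10) · λ_17+ρ ↦ (2, 7) · λ_18+ρ ↦ (2, 7) · λ_19+ρ ↦ (2, 0)

Linkage partition of the 19 weights (6 classes, p=17):

[[1, 6, 19], [2, 5, 11, 13, 16], [3, 7, 8, 14], [4, 9, 17, 18], [10], [12, 15]]


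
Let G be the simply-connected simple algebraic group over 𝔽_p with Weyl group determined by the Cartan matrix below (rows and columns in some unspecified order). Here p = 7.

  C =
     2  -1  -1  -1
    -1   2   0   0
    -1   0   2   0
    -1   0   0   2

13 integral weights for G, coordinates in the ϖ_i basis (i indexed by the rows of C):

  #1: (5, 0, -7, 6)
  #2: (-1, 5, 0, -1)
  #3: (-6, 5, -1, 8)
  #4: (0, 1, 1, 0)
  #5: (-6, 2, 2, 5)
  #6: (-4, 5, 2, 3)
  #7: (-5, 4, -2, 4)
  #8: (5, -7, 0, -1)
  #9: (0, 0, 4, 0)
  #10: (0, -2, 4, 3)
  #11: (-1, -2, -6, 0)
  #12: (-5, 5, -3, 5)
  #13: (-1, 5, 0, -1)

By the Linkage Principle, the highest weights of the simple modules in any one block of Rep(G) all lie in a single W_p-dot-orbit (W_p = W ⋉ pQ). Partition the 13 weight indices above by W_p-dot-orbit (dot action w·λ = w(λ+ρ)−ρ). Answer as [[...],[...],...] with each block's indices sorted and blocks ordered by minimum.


Dynkin diagram of C (from the 6 off-diagonal −1 entries): D_4.

Ā_7 reps of the 13 weights (D_4, coords as presented):

  λ_1+ρ ↦ (0, 6, 1, 0) · λ_2+ρ ↦ (0, 6, 1, 0) · λ_3+ρ ↦ (1, 2, 2, 1) · λ_4+ρ ↦ (1, 2, 2, 1) · λ_5+ρ ↦ (1, 2, 2, 1) · λ_6+ρ ↦ (0, 3, 0, 1) · λ_7+ρ ↦ (1, 0, 4, 0) · λ_8+ρ ↦ (0, 6, 1, 0) · λ_9+ρ ↦ (1, 0, 4, 0) · λ_10+ρ ↦ (1, 2, 2, 1) · λ_11+ρ ↦ (1, 0, 4, 0) · λ_12+ρ ↦ (1, 0, 4, 0) · λ_13+ρ ↦ (0, 6, 1, 0)

Partition of {1..13} into 4 W_7-dot-orbits:

[[1, 2, 8, 13], [3, 4, 5, 10], [6], [7, 9, 11, 12]]


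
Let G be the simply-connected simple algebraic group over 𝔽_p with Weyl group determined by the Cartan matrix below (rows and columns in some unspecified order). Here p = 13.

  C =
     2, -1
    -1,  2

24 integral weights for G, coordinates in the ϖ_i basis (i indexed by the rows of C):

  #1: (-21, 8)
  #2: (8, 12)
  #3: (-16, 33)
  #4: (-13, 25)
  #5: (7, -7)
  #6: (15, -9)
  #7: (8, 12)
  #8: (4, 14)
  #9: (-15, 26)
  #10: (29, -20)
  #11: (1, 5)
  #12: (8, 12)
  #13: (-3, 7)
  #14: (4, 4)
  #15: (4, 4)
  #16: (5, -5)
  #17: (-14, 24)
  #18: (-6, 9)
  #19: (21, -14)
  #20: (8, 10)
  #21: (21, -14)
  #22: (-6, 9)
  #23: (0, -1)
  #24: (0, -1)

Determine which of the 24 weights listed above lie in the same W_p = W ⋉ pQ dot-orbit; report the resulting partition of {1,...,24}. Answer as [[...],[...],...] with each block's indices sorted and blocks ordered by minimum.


Root system A_2: the 2×2 matrix C matches after relabeling.

Ā_13 reps of the 24 weights (A_2, coords as presented):

  λ_1+ρ ↦ (2, 4) · λ_2+ρ ↦ (0, 4) · λ_3+ρ ↦ (2, 6) · λ_4+ρ ↦ (1, 0) · λ_5+ρ ↦ (2, 6) · λ_6+ρ ↦ (5, 5) · λ_7+ρ ↦ (0, 4) · λ_8+ρ ↦ (2, 6) · λ_9+ρ ↦ (1, 0) · λ_10+ρ ↦ (2, 4) · λ_11+ρ ↦ (2, 6) · λ_12+ρ ↦ (0, 4) · λ_13+ρ ↦ (2, 6) · λ_14+ρ ↦ (5, 5) · λ_15+ρ ↦ (5, 5) · λ_16+ρ ↦ (2, 4) · λ_17+ρ ↦ (1, 0) · λ_18+ρ ↦ (5, 5) · λ_19+ρ ↦ (0, 4) · λ_20+ρ ↦ (2, 4) · λ_21+ρ ↦ (0, 4) · λ_22+ρ ↦ (5, 5) · λ_23+ρ ↦ (1, 0) · λ_24+ρ ↦ (1, 0)

Linkage partition of the 24 weights (5 classes, p=13):

[[1, 10, 16, 20], [2, 7, 12, 19, 21], [3, 5, 8, 11, 13], [4, 9, 17, 23, 24], [6, 14, 15, 18, 22]]


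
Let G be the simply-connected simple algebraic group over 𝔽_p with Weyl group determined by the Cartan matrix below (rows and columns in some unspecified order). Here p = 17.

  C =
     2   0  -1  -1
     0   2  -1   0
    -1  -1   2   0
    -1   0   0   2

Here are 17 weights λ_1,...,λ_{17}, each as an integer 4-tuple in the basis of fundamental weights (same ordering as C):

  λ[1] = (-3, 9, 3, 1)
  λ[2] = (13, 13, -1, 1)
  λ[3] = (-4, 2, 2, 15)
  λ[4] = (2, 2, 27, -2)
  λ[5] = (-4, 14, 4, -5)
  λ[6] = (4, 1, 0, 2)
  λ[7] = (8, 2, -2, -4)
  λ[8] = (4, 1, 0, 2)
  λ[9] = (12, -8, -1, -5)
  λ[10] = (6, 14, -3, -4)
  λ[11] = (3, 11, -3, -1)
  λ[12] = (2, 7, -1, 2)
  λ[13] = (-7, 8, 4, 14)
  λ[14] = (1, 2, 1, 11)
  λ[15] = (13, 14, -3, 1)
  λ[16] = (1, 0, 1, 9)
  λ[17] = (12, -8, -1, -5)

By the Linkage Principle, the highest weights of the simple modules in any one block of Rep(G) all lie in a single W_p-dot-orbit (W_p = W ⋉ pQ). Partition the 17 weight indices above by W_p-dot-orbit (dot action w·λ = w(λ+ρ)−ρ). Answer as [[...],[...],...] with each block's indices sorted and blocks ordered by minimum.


Dynkin diagram of C (from the 6 off-diagonal −1 entries): A_4.

Folding the 17 weights λ_j+ρ into Ā_17 (reps in the given 4-coord order):

  λ_1 → (2, 10, 2, 0)
  λ_2 → (3, 1, 0, 11)
  λ_3 → (3, 1, 0, 11)
  λ_4 → (3, 1, 0, 11)
  λ_5 → (2, 10, 2, 0)
  λ_6 → (5, 2, 1, 3)
  λ_7 → (5, 2, 1, 3)
  λ_8 → (5, 2, 1, 3)
  λ_9 → (2, 0, 7, 4)
  λ_10 → (2, 10, 2, 0)
  λ_11 → (2, 10, 2, 0)
  λ_12 → (3, 8, 0, 3)
  λ_13 → (5, 2, 1, 3)
  λ_14 → (2, 1, 2, 10)
  λ_15 → (2, 1, 2, 10)
  λ_16 → (2, 1, 2, 10)
  λ_17 → (2, 0, 7, 4)

Partition of {1..17} into 6 W_17-dot-orbits:

[[1, 5, 10, 11], [2, 3, 4], [6, 7, 8, 13], [9, 17], [12], [14, 15, 16]]


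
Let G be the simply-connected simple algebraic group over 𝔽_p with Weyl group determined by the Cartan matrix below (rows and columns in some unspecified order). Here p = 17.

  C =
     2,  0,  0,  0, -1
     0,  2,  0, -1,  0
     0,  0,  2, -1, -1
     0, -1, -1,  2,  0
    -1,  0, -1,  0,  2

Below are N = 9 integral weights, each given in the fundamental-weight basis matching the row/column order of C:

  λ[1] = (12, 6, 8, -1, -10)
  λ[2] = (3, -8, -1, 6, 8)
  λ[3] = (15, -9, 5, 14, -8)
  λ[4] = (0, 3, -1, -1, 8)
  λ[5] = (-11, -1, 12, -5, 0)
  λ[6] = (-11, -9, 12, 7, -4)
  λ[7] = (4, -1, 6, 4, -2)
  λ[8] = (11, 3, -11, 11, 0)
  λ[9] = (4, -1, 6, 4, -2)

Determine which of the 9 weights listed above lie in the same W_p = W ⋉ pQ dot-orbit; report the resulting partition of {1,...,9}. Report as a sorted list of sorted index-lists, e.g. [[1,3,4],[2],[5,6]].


Cartan matrix: type A_5 (|W|=720); un-permuting the 5 rows.

Alcove-folded reps (p=17, 9 weights, presented ϖ-order):

    λ_1 → (1, 4, 0, 0, 9)
    λ_2 → (1, 4, 0, 0, 9)
    λ_3 → (4, 5, 1, 1, 2)
    λ_4 → (1, 4, 0, 0, 9)
    λ_5 → (1, 4, 0, 0, 9)
    λ_6 → (1, 4, 0, 0, 9)
    λ_7 → (4, 0, 6, 5, 1)
    λ_8 → (1, 2, 1, 2, 9)
    λ_9 → (4, 0, 6, 5, 1)

These 9 weights hit 4 W_17-dot-orbits; sizes (5, 1, 2, 1):

[[1, 2, 4, 5, 6], [3], [7, 9], [8]]


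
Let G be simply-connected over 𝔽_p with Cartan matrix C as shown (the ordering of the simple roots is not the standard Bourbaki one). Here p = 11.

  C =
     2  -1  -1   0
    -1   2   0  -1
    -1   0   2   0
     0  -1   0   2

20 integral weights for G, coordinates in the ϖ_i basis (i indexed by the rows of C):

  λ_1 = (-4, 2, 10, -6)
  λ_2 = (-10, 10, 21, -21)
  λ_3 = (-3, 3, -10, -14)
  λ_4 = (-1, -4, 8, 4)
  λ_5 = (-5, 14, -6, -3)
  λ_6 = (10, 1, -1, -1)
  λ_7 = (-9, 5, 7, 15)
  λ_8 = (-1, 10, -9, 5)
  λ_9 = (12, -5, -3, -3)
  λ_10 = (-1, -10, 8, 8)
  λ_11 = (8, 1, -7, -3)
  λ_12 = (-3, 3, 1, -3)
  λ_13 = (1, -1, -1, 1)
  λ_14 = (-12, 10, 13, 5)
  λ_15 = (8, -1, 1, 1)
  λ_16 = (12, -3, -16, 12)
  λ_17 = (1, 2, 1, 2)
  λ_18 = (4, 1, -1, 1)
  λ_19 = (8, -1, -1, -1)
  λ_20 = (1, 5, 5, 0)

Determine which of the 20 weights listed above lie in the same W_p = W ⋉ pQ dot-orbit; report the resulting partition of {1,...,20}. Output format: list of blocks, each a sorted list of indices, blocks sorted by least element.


Cartan matrix: type A_4 (|W|=120); un-permuting the 4 rows.

Folding the 20 weights λ_j+ρ into Ā_11 (reps in the given 4-coord order):

  [1] (2, 3, 6, 0)
  [2] (2, 0, 0, 2)
  [3] (2, 0, 0, 2)
  [4] (3, 0, 6, 2)
  [5] (5, 2, 0, 2)
  [6] (9, 0, 0, 0)
  [7] (2, 3, 6, 0)
  [8] (2, 3, 6, 0)
  [9] (5, 2, 0, 2)
  [10] (9, 0, 0, 0)
  [11] (3, 0, 6, 2)
  [12] (2, 0, 0, 2)
  [13] (2, 0, 0, 2)
  [14] (2, 3, 6, 0)
  [15] (9, 0, 0, 0)
  [16] (2, 0, 0, 2)
  [17] (2, 3, 2, 3)
  [18] (5, 2, 0, 2)
  [19] (9, 0, 0, 0)
  [20] (2, 3, 2, 3)

6 distinct reps among the 20 weights ⇒ 6 W_11-linkage classes:

[[1, 7, 8, 14], [2, 3, 12, 13, 16], [4, 11], [5, 9, 18], [6, 10, 15, 19], [17, 20]]


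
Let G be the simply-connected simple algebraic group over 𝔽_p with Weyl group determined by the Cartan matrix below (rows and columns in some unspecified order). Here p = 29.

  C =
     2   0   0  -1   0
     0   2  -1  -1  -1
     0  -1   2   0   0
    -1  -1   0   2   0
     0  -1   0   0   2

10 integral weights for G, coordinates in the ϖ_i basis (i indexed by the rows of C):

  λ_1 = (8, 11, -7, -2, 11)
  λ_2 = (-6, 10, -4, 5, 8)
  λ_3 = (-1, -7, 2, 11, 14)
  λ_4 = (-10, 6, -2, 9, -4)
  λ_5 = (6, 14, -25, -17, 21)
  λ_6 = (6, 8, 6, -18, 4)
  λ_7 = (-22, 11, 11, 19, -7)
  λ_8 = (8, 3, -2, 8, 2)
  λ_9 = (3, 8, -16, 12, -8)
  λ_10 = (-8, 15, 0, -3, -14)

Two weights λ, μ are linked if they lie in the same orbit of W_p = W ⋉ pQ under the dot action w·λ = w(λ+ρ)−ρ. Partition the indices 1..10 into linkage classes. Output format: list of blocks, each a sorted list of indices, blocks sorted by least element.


D_5 Cartan matrix, 5 simple roots permuted; ρ=(1,1,1,1,1).

W_29-reps of the 10 weights in Ā_29 (same 5-coord order as C):

  λ_1+ρ ↦ (0, 3, 3, 5, 9)
  λ_2+ρ ↦ (0, 3, 3, 5, 9)
  λ_3+ρ ↦ (0, 3, 3, 5, 9)
  λ_4+ρ ↦ (9, 3, 1, 1, 3)
  λ_5+ρ ↦ (9, 3, 1, 1, 3)
  λ_6+ρ ↦ (9, 3, 1, 1, 3)
  λ_7+ρ ↦ (0, 3, 3, 5, 9)
  λ_8+ρ ↦ (9, 3, 1, 1, 3)
  λ_9+ρ ↦ (4, 7, 2, 0, 6)
  λ_10+ρ ↦ (2, 1, 5, 1, 7)

The 10 indices split into 4 linkage classes (same alcove rep ⇔ same W_29-dot-orbit):

[[1, 2, 3, 7], [4, 5, 6, 8], [9], [10]]


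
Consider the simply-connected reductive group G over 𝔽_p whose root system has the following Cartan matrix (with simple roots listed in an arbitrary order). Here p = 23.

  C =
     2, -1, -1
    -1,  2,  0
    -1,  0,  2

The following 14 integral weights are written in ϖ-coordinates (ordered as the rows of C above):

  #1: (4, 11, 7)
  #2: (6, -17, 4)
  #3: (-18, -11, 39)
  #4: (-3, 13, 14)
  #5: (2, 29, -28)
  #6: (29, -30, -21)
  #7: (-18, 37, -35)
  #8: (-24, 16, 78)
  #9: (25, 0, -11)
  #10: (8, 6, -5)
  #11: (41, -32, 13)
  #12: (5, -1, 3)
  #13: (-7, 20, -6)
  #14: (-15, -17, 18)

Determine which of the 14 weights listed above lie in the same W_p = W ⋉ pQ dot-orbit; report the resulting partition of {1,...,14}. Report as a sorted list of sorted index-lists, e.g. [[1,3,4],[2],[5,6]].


Root system A_3: the 3×3 matrix C matches after relabeling.

Folding the 14 weights λ_j+ρ into Ā_23 (reps in the given 3-coord order):

  λ_1 → (5, 10, 6)
  λ_2 → (5, 7, 4)
  λ_3 → (6, 0, 4)
  λ_4 → (2, 8, 9)
  λ_5 → (13, 3, 6)
  λ_6 → (13, 3, 6)
  λ_7 → (5, 10, 6)
  λ_8 → (6, 0, 4)
  λ_9 → (13, 3, 6)
  λ_10 → (5, 7, 4)
  λ_11 → (2, 8, 9)
  λ_12 → (6, 0, 4)
  λ_13 → (5, 10, 6)
  λ_14 → (5, 7, 4)

These 14 weights hit 5 W_23-dot-orbits; sizes (3, 3, 3, 2, 3):

[[1, 7, 13], [2, 10, 14], [3, 8, 12], [4, 11], [5, 6, 9]]


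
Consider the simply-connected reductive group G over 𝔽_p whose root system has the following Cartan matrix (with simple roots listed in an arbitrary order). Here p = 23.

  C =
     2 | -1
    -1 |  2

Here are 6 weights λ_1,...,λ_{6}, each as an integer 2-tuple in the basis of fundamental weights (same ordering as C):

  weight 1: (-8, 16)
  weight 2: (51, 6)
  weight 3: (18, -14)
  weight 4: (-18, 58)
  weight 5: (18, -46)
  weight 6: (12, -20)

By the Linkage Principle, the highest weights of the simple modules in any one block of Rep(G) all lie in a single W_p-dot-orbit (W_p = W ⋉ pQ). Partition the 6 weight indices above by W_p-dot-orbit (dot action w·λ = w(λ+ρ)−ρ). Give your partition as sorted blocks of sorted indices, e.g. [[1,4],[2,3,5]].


Dynkin diagram of C (from the 2 off-diagonal −1 entries): A_2.

Folding the 6 weights λ_j+ρ into Ā_23 (reps in the given 2-coord order):

  λ_1 → (7, 10) · λ_2 → (7, 10) · λ_3 → (6, 13) · λ_4 → (6, 13) · λ_5 → (1, 3) · λ_6 → (6, 13)

The 6 indices split into 3 linkage classes (same alcove rep ⇔ same W_23-dot-orbit):

[[1, 2], [3, 4, 6], [5]]


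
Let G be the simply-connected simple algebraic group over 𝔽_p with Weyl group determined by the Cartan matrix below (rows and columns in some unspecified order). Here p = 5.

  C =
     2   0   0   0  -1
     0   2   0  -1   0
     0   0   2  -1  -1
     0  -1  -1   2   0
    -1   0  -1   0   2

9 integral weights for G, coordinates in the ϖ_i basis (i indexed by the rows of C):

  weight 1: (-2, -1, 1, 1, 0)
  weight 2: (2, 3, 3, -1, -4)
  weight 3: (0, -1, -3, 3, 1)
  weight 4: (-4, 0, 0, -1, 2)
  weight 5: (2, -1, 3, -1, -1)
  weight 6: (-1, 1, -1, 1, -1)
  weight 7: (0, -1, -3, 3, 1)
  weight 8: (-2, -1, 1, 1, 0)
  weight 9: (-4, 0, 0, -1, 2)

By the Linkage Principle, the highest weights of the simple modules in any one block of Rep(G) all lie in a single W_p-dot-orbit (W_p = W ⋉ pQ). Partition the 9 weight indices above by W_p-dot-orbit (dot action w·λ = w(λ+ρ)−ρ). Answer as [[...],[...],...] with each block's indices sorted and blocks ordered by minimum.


Root system A_5: the 5×5 matrix C matches after relabeling.

Ā_5 reps of the 9 weights (A_5, coords as presented):

    1: (1, 0, 2, 2, 0)
    2: (3, 1, 1, 0, 0)
    3: (1, 0, 2, 2, 0)
    4: (3, 1, 1, 0, 0)
    5: (1, 0, 2, 2, 0)
    6: (0, 2, 0, 2, 0)
    7: (1, 0, 2, 2, 0)
    8: (1, 0, 2, 2, 0)
    9: (3, 1, 1, 0, 0)

The 9 indices split into 3 linkage classes (same alcove rep ⇔ same W_5-dot-orbit):

[[1, 3, 5, 7, 8], [2, 4, 9], [6]]


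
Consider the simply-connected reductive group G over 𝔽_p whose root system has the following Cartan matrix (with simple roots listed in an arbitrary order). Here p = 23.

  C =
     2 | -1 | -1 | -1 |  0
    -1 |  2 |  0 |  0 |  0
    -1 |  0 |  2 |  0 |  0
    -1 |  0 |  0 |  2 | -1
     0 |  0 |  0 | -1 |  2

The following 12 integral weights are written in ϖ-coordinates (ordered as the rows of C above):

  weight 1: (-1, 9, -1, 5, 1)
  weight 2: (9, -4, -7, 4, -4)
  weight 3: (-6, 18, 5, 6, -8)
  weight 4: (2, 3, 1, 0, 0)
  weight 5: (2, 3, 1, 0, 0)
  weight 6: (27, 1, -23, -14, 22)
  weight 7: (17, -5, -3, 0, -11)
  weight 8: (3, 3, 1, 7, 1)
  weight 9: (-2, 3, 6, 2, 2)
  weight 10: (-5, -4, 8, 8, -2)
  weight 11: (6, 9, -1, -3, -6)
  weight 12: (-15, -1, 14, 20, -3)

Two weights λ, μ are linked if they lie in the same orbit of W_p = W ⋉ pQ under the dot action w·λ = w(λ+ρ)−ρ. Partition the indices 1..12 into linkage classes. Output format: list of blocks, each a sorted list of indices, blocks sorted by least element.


Dynkin diagram of C (from the 8 off-diagonal −1 entries): D_5.

Ā_23 reps of the 12 weights (D_5, coords as presented):

  1: (0, 10, 0, 5, 2);  2: (1, 3, 6, 2, 3);  3: (0, 14, 1, 1, 2);  4: (3, 4, 2, 1, 1);  5: (3, 4, 2, 1, 1);  6: (0, 10, 0, 5, 2);  7: (3, 4, 2, 1, 1);  8: (3, 4, 2, 1, 1);  9: (1, 3, 6, 2, 3);  10: (3, 4, 2, 1, 1);  11: (0, 10, 0, 5, 2);  12: (0, 14, 1, 1, 2)

4 distinct reps among the 12 weights ⇒ 4 W_23-linkage classes:

[[1, 6, 11], [2, 9], [3, 12], [4, 5, 7, 8, 10]]


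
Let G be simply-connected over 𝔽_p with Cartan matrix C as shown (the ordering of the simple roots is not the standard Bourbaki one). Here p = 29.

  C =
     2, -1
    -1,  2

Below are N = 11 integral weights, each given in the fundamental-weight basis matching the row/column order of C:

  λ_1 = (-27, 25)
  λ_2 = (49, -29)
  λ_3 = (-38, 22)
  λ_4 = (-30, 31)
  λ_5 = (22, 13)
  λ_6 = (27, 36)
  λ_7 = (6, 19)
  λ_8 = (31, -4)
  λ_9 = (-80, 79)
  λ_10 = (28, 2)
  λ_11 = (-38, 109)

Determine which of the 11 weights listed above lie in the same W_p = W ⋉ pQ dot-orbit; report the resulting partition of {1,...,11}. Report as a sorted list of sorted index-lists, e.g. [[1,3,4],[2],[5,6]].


Cartan matrix: type A_2 (|W|=6); un-permuting the 2 rows.

Each λ_j+ρ reduced to Ā_29; 2-tuples below use C's row order:

  λ_1+ρ ↦ (26, 0);  λ_2+ρ ↦ (1, 7);  λ_3+ρ ↦ (15, 6);  λ_4+ρ ↦ (26, 0);  λ_5+ρ ↦ (15, 6);  λ_6+ρ ↦ (1, 7);  λ_7+ρ ↦ (7, 20);  λ_8+ρ ↦ (26, 0);  λ_9+ρ ↦ (1, 7);  λ_10+ρ ↦ (26, 0);  λ_11+ρ ↦ (15, 6)

4 distinct reps among the 11 weights ⇒ 4 W_29-linkage classes:

[[1, 4, 8, 10], [2, 6, 9], [3, 5, 11], [7]]


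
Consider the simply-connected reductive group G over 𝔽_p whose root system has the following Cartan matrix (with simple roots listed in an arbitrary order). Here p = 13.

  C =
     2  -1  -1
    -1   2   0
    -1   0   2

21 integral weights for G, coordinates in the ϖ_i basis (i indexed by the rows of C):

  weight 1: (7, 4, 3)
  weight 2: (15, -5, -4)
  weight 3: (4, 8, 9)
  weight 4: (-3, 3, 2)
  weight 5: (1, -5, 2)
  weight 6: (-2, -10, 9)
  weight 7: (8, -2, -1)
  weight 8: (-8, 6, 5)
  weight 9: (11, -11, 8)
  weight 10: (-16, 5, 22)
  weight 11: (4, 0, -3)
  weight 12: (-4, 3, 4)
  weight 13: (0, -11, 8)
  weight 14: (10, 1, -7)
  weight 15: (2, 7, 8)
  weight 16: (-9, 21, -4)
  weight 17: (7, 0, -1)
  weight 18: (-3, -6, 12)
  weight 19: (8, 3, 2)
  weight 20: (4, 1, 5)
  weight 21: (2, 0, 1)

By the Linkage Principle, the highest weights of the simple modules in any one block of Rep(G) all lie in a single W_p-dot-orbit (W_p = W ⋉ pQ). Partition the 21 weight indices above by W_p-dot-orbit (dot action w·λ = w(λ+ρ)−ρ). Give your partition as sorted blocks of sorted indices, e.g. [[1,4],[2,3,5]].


C ↔ A_3 under row/col permutation; |W(A_3)| = 24.

Alcove-folded reps (p=13, 21 weights, presented ϖ-order):

  1: (8, 1, 0) · 2: (9, 1, 0) · 3: (2, 2, 1) · 4: (2, 2, 1) · 5: (2, 2, 1) · 6: (9, 1, 0) · 7: (8, 1, 0) · 8: (6, 0, 1) · 9: (2, 2, 1) · 10: (3, 1, 2) · 11: (3, 1, 2) · 12: (3, 1, 2) · 13: (9, 1, 0) · 14: (5, 2, 6) · 15: (3, 1, 2) · 16: (2, 2, 1) · 17: (8, 1, 0) · 18: (5, 2, 6) · 19: (9, 1, 0) · 20: (5, 2, 6) · 21: (3, 1, 2)

Partition of {1..21} into 6 W_13-dot-orbits:

[[1, 7, 17], [2, 6, 13, 19], [3, 4, 5, 9, 16], [8], [10, 11, 12, 15, 21], [14, 18, 20]]


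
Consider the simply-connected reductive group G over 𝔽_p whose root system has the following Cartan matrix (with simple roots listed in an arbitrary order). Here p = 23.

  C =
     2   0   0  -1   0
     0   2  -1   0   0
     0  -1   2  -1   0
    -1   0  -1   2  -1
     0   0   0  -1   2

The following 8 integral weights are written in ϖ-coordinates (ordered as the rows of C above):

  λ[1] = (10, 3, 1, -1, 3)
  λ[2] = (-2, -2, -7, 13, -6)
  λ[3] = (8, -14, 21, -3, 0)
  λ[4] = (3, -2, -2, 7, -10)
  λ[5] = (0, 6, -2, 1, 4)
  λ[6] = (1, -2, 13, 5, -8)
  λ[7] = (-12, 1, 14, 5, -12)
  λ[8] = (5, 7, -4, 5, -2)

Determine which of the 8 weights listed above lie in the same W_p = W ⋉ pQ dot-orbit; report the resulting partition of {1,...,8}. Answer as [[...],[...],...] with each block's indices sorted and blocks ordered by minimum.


Root system D_5: the 5×5 matrix C matches after relabeling.

Each λ_j+ρ reduced to Ā_23; 5-tuples below use C's row order:

  λ_1 → (11, 4, 2, 0, 4) · λ_2 → (1, 6, 1, 1, 5) · λ_3 → (1, 6, 1, 1, 5) · λ_4 → (1, 1, 1, 1, 6) · λ_5 → (1, 6, 1, 1, 5) · λ_6 → (1, 1, 1, 1, 6) · λ_7 → (5, 1, 1, 5, 5) · λ_8 → (6, 5, 3, 2, 1)

Linkage partition of the 8 weights (5 classes, p=23):

[[1], [2, 3, 5], [4, 6], [7], [8]]


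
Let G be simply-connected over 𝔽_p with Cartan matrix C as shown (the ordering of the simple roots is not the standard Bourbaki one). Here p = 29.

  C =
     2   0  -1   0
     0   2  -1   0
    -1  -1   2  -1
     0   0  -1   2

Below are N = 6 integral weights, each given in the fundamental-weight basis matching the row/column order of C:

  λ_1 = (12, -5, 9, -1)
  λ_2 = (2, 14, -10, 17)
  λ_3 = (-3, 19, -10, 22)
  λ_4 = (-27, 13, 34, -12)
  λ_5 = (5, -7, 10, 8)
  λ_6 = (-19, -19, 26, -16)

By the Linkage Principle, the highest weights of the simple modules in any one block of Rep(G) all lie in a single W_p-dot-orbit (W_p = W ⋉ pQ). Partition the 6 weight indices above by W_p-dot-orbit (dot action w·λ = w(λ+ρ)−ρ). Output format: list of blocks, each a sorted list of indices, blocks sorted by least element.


D_4 Cartan matrix, 4 simple roots permuted; ρ=(1,1,1,1).

W_29-reps of the 6 weights in Ā_29 (same 4-coord order as C):

    [1] (13, 4, 6, 0)
    [2] (6, 6, 3, 9)
    [3] (6, 6, 3, 9)
    [4] (6, 6, 3, 9)
    [5] (6, 6, 3, 9)
    [6] (6, 6, 3, 9)

Partition of {1..6} into 2 W_29-dot-orbits:

[[1], [2, 3, 4, 5, 6]]


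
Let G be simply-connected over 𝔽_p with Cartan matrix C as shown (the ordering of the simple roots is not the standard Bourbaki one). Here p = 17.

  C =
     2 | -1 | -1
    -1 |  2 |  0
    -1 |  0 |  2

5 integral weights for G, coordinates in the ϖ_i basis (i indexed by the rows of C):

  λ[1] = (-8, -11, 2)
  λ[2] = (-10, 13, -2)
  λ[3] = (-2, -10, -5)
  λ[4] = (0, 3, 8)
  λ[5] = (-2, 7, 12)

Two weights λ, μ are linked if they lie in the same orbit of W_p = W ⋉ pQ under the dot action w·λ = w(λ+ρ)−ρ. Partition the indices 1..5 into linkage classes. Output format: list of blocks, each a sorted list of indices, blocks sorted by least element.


C ↔ A_3 under row/col permutation; |W(A_3)| = 24.

Each λ_j+ρ reduced to Ā_17; 3-tuples below use C's row order:

    [1] (4, 3, 10)
    [2] (1, 4, 9)
    [3] (1, 4, 9)
    [4] (1, 4, 9)
    [5] (1, 4, 9)

Grouping the 5 weights by Ā_17-representative: 2 linkage classes.

[[1], [2, 3, 4, 5]]


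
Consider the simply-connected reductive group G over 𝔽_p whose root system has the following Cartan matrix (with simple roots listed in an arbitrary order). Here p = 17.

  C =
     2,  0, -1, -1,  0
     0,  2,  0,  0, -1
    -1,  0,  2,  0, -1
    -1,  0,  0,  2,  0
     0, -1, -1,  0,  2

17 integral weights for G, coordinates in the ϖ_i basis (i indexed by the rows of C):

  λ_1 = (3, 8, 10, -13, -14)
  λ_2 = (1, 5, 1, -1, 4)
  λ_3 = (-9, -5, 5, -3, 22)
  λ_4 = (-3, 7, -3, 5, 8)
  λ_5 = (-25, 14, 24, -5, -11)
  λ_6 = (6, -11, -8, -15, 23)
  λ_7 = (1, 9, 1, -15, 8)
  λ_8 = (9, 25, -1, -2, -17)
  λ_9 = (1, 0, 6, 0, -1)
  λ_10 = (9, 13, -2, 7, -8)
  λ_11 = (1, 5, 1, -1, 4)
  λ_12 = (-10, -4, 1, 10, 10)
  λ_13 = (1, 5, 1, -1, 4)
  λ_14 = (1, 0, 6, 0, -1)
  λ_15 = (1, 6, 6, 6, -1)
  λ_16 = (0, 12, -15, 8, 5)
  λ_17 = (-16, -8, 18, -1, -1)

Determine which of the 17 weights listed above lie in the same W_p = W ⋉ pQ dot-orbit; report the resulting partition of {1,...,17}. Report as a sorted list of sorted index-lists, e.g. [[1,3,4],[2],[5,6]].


Cartan matrix: type A_5 (|W|=720); un-permuting the 5 rows.

λ_j+ρ reflected into Ā_17 (⟨·,θ^∨⟩≤17); 5-tuples as given:

    λ_1 → (2, 3, 7, 2, 1)
    λ_2 → (2, 6, 2, 0, 5)
    λ_3 → (2, 6, 2, 0, 5)
    λ_4 → (2, 6, 2, 0, 5)
    λ_5 → (2, 3, 7, 2, 1)
    λ_6 → (0, 3, 7, 7, 0)
    λ_7 → (2, 3, 7, 2, 1)
    λ_8 → (2, 1, 7, 1, 0)
    λ_9 → (2, 1, 7, 1, 0)
    λ_10 → (2, 1, 7, 1, 0)
    λ_11 → (2, 6, 2, 0, 5)
    λ_12 → (2, 3, 7, 2, 1)
    λ_13 → (2, 6, 2, 0, 5)
    λ_14 → (2, 1, 7, 1, 0)
    λ_15 → (2, 1, 7, 1, 0)
    λ_16 → (2, 3, 7, 2, 1)
    λ_17 → (3, 2, 0, 10, 2)

Partition of {1..17} into 5 W_17-dot-orbits:

[[1, 5, 7, 12, 16], [2, 3, 4, 11, 13], [6], [8, 9, 10, 14, 15], [17]]


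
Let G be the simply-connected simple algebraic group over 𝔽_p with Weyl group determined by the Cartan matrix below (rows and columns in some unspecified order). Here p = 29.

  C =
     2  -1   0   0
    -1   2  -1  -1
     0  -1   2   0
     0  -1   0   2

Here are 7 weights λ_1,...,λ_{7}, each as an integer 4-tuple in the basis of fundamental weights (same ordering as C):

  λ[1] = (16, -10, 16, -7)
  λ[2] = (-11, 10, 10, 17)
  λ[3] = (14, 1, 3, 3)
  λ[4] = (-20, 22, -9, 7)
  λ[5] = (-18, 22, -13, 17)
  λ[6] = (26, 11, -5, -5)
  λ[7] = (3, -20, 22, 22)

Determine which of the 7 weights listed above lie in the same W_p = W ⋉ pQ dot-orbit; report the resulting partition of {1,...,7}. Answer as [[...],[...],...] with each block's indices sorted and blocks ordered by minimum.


Type D_4, rank 4, |W|=192; reorder rows/cols to standard.

Alcove-folded reps (p=29, 7 weights, presented ϖ-order):

  λ_1 → (2, 6, 2, 9) · λ_2 → (1, 10, 0, 7) · λ_3 → (15, 2, 4, 4) · λ_4 → (15, 2, 4, 4) · λ_5 → (5, 6, 0, 6) · λ_6 → (15, 2, 4, 4) · λ_7 → (15, 2, 4, 4)

These 7 weights hit 4 W_29-dot-orbits; sizes (1, 1, 4, 1):

[[1], [2], [3, 4, 6, 7], [5]]


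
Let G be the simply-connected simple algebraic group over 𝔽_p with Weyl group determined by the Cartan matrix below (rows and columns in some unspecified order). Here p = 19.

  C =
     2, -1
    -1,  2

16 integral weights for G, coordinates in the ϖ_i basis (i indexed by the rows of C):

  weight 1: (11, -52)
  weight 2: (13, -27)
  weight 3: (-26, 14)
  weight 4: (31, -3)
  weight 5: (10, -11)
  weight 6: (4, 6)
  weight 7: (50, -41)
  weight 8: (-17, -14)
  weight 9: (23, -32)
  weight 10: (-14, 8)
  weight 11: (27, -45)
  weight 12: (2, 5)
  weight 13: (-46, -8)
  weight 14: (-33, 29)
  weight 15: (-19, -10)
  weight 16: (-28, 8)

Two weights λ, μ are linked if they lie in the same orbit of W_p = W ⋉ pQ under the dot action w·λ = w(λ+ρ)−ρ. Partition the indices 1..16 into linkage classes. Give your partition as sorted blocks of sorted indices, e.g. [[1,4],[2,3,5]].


Root system A_2: the 2×2 matrix C matches after relabeling.

W_19-reps of the 16 weights in Ā_19 (same 2-coord order as C):

  λ_1+ρ ↦ (12, 6) · λ_2+ρ ↦ (5, 7) · λ_3+ρ ↦ (9, 4) · λ_4+ρ ↦ (6, 11) · λ_5+ρ ↦ (1, 10) · λ_6+ρ ↦ (5, 7) · λ_7+ρ ↦ (6, 11) · λ_8+ρ ↦ (3, 6) · λ_9+ρ ↦ (5, 7) · λ_10+ρ ↦ (9, 4) · λ_11+ρ ↦ (3, 6) · λ_12+ρ ↦ (3, 6) · λ_13+ρ ↦ (5, 7) · λ_14+ρ ↦ (6, 11) · λ_15+ρ ↦ (1, 10) · λ_16+ρ ↦ (1, 10)

The 16 indices split into 6 linkage classes (same alcove rep ⇔ same W_19-dot-orbit):

[[1], [2, 6, 9, 13], [3, 10], [4, 7, 14], [5, 15, 16], [8, 11, 12]]


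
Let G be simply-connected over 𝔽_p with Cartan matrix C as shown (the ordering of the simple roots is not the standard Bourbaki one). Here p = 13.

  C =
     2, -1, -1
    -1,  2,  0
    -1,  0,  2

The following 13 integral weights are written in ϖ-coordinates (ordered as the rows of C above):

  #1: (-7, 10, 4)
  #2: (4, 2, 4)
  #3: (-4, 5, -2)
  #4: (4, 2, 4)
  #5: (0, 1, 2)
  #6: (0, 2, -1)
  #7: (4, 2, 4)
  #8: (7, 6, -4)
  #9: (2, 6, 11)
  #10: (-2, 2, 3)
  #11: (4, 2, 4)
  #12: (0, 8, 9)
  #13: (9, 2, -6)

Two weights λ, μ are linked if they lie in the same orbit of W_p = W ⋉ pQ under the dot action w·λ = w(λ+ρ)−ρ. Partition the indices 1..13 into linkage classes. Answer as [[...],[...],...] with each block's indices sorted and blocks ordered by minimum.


A_3 Cartan matrix, 3 simple roots permuted; ρ=(1,1,1).

Alcove-folded reps (p=13, 13 weights, presented ϖ-order):

  1: (5, 5, 1);  2: (5, 3, 5);  3: (1, 2, 3);  4: (5, 3, 5);  5: (1, 2, 3);  6: (1, 3, 0);  7: (5, 3, 5);  8: (5, 5, 1);  9: (1, 2, 3);  10: (1, 2, 3);  11: (5, 3, 5);  12: (1, 2, 3);  13: (5, 3, 5)

These 13 weights hit 4 W_13-dot-orbits; sizes (2, 5, 5, 1):

[[1, 8], [2, 4, 7, 11, 13], [3, 5, 9, 10, 12], [6]]


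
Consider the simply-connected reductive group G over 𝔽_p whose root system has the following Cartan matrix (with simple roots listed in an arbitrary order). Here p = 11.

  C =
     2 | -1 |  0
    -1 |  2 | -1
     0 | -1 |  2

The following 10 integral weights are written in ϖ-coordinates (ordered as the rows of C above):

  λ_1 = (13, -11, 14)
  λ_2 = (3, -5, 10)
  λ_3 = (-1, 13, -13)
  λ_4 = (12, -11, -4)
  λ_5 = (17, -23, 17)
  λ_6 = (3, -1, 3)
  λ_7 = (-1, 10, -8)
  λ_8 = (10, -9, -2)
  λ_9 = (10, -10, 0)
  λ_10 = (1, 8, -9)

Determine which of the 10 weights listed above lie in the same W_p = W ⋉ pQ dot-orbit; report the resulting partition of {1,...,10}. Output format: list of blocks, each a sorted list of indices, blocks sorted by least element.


Type A_3, rank 3, |W|=24; reorder rows/cols to standard.

Alcove-folded reps (p=11, 10 weights, presented ϖ-order):

  1: (4, 3, 3) · 2: (0, 4, 7) · 3: (2, 1, 8) · 4: (2, 1, 8) · 5: (4, 0, 4) · 6: (4, 0, 4) · 7: (0, 4, 7) · 8: (2, 1, 8) · 9: (2, 1, 8) · 10: (2, 1, 8)

Grouping the 10 weights by Ā_11-representative: 4 linkage classes.

[[1], [2, 7], [3, 4, 8, 9, 10], [5, 6]]
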